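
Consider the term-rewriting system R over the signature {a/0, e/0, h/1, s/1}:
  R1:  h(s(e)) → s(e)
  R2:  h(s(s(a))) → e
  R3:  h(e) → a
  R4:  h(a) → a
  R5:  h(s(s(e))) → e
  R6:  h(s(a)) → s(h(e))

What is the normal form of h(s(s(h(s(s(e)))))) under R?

1. h(s(s(h(s(s(e))))))  →  h(s(s(e)))   [R5 at 1.1.1]
2. h(s(s(e)))  →  e   [R5 at ε]

e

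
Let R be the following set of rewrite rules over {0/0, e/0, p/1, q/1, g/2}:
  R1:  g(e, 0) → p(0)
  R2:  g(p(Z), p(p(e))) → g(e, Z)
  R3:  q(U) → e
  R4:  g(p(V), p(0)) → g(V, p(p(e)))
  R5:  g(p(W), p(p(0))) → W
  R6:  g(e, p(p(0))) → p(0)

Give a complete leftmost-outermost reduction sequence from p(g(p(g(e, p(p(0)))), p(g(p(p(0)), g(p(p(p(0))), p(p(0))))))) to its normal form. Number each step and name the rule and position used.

1. p(g(p(g(e, p(p(0)))), p(g(p(p(0)), g(p(p(p(0))), p(p(0)))))))  →  p(g(p(p(0)), p(g(p(p(0)), g(p(p(p(0))), p(p(0)))))))   [R6 at 1.1.1]
2. p(g(p(p(0)), p(g(p(p(0)), g(p(p(p(0))), p(p(0)))))))  →  p(g(p(p(0)), p(g(p(p(0)), p(p(0))))))   [R5 at 1.2.1.2]
3. p(g(p(p(0)), p(g(p(p(0)), p(p(0))))))  →  p(g(p(p(0)), p(p(0))))   [R5 at 1.2.1]
4. p(g(p(p(0)), p(p(0))))  →  p(p(0))   [R5 at 1]

p(p(0))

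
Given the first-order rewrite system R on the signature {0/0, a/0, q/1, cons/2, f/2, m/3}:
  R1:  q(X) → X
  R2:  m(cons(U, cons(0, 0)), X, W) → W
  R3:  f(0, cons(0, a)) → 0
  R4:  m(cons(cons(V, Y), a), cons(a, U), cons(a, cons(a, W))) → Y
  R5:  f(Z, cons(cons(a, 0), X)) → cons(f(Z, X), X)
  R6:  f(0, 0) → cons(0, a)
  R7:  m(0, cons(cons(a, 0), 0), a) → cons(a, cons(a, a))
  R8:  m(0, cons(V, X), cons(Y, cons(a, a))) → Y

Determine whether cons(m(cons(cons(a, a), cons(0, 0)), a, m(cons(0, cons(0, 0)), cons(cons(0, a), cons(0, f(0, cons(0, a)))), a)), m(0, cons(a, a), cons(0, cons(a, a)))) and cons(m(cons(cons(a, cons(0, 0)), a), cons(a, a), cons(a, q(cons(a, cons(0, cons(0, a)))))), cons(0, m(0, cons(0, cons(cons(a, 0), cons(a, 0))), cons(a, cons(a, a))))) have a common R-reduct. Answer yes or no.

Reduce t₁ = cons(m(cons(cons(a, a), cons(0, 0)), a, m(cons(0, cons(0, 0)), cons(cons(0, a), cons(0, f(0, cons(0, a)))), a)), m(0, cons(a, a), cons(0, cons(a, a)))):
1. cons(m(cons(cons(a, a), cons(0, 0)), a, m(cons(0, cons(0, 0)), cons(cons(0, a), cons(0, f(0, cons(0, a)))), a)), m(0, cons(a, a), cons(0, cons(a, a))))  →  cons(m(cons(0, cons(0, 0)), cons(cons(0, a), cons(0, f(0, cons(0, a)))), a), m(0, cons(a, a), cons(0, cons(a, a))))   [R2 at 1]
2. cons(m(cons(0, cons(0, 0)), cons(cons(0, a), cons(0, f(0, cons(0, a)))), a), m(0, cons(a, a), cons(0, cons(a, a))))  →  cons(a, m(0, cons(a, a), cons(0, cons(a, a))))   [R2 at 1]
3. cons(a, m(0, cons(a, a), cons(0, cons(a, a))))  →  cons(a, 0)   [R8 at 2]

Reduce t₂ = cons(m(cons(cons(a, cons(0, 0)), a), cons(a, a), cons(a, q(cons(a, cons(0, cons(0, a)))))), cons(0, m(0, cons(0, cons(cons(a, 0), cons(a, 0))), cons(a, cons(a, a))))):
1. cons(m(cons(cons(a, cons(0, 0)), a), cons(a, a), cons(a, q(cons(a, cons(0, cons(0, a)))))), cons(0, m(0, cons(0, cons(cons(a, 0), cons(a, 0))), cons(a, cons(a, a)))))  →  cons(m(cons(cons(a, cons(0, 0)), a), cons(a, a), cons(a, cons(a, cons(0, cons(0, a))))), cons(0, m(0, cons(0, cons(cons(a, 0), cons(a, 0))), cons(a, cons(a, a)))))   [R1 at 1.3.2]
2. cons(m(cons(cons(a, cons(0, 0)), a), cons(a, a), cons(a, cons(a, cons(0, cons(0, a))))), cons(0, m(0, cons(0, cons(cons(a, 0), cons(a, 0))), cons(a, cons(a, a)))))  →  cons(cons(0, 0), cons(0, m(0, cons(0, cons(cons(a, 0), cons(a, 0))), cons(a, cons(a, a)))))   [R4 at 1]
3. cons(cons(0, 0), cons(0, m(0, cons(0, cons(cons(a, 0), cons(a, 0))), cons(a, cons(a, a)))))  →  cons(cons(0, 0), cons(0, a))   [R8 at 2.2]

no — NF(t₁) = cons(a, 0), NF(t₂) = cons(cons(0, 0), cons(0, a))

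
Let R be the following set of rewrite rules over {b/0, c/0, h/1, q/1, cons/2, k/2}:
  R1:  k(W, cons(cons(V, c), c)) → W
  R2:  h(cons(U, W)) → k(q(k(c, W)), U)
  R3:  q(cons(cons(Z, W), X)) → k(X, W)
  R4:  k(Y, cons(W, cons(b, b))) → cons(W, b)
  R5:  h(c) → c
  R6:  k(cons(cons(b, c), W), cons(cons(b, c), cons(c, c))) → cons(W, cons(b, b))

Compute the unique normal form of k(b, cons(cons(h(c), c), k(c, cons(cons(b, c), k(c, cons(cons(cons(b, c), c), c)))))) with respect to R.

1. k(b, cons(cons(h(c), c), k(c, cons(cons(b, c), k(c, cons(cons(cons(b, c), c), c))))))  →  k(b, cons(cons(c, c), k(c, cons(cons(b, c), k(c, cons(cons(cons(b, c), c), c))))))   [R5 at 2.1.1]
2. k(b, cons(cons(c, c), k(c, cons(cons(b, c), k(c, cons(cons(cons(b, c), c), c))))))  →  k(b, cons(cons(c, c), k(c, cons(cons(b, c), c))))   [R1 at 2.2.2.2]
3. k(b, cons(cons(c, c), k(c, cons(cons(b, c), c))))  →  k(b, cons(cons(c, c), c))   [R1 at 2.2]
4. k(b, cons(cons(c, c), c))  →  b   [R1 at ε]

b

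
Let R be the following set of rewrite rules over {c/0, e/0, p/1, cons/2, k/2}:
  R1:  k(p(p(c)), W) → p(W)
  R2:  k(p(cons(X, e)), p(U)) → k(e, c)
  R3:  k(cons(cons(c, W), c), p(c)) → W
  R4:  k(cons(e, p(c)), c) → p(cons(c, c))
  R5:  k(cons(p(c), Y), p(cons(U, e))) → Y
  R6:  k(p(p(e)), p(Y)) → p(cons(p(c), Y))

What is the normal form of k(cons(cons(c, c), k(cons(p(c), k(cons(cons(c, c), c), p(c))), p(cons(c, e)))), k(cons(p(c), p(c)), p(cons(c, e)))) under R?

1. k(cons(cons(c, c), k(cons(p(c), k(cons(cons(c, c), c), p(c))), p(cons(c, e)))), k(cons(p(c), p(c)), p(cons(c, e))))  →  k(cons(cons(c, c), k(cons(cons(c, c), c), p(c))), k(cons(p(c), p(c)), p(cons(c, e))))   [R5 at 1.2]
2. k(cons(cons(c, c), k(cons(cons(c, c), c), p(c))), k(cons(p(c), p(c)), p(cons(c, e))))  →  k(cons(cons(c, c), c), k(cons(p(c), p(c)), p(cons(c, e))))   [R3 at 1.2]
3. k(cons(cons(c, c), c), k(cons(p(c), p(c)), p(cons(c, e))))  →  k(cons(cons(c, c), c), p(c))   [R5 at 2]
4. k(cons(cons(c, c), c), p(c))  →  c   [R3 at ε]

c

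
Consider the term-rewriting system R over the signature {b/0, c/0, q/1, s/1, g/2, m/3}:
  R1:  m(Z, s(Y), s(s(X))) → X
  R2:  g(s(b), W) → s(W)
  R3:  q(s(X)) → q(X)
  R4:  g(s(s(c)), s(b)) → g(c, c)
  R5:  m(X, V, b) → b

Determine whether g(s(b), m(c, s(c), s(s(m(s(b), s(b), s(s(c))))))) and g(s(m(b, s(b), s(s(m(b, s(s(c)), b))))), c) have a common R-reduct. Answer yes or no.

yes — NF(t₁) = s(c), NF(t₂) = s(c)

Reduce t₁ = g(s(b), m(c, s(c), s(s(m(s(b), s(b), s(s(c))))))):
1. g(s(b), m(c, s(c), s(s(m(s(b), s(b), s(s(c)))))))  →  s(m(c, s(c), s(s(m(s(b), s(b), s(s(c)))))))   [R2 at ε]
2. s(m(c, s(c), s(s(m(s(b), s(b), s(s(c)))))))  →  s(m(s(b), s(b), s(s(c))))   [R1 at 1]
3. s(m(s(b), s(b), s(s(c))))  →  s(c)   [R1 at 1]

Reduce t₂ = g(s(m(b, s(b), s(s(m(b, s(s(c)), b))))), c):
1. g(s(m(b, s(b), s(s(m(b, s(s(c)), b))))), c)  →  g(s(m(b, s(s(c)), b)), c)   [R1 at 1.1]
2. g(s(m(b, s(s(c)), b)), c)  →  g(s(b), c)   [R5 at 1.1]
3. g(s(b), c)  →  s(c)   [R2 at ε]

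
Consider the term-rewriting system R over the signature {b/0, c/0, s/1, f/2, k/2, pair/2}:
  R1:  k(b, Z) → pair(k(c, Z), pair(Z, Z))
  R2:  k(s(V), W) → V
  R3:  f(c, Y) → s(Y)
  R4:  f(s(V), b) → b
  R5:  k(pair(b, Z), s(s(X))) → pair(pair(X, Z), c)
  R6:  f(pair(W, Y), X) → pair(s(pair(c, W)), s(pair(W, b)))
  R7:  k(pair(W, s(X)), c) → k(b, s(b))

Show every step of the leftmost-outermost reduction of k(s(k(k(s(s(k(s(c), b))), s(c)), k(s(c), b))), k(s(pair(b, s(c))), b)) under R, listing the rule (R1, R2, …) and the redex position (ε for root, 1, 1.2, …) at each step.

c

1. k(s(k(k(s(s(k(s(c), b))), s(c)), k(s(c), b))), k(s(pair(b, s(c))), b))  →  k(k(s(s(k(s(c), b))), s(c)), k(s(c), b))   [R2 at ε]
2. k(k(s(s(k(s(c), b))), s(c)), k(s(c), b))  →  k(s(k(s(c), b)), k(s(c), b))   [R2 at 1]
3. k(s(k(s(c), b)), k(s(c), b))  →  k(s(c), b)   [R2 at ε]
4. k(s(c), b)  →  c   [R2 at ε]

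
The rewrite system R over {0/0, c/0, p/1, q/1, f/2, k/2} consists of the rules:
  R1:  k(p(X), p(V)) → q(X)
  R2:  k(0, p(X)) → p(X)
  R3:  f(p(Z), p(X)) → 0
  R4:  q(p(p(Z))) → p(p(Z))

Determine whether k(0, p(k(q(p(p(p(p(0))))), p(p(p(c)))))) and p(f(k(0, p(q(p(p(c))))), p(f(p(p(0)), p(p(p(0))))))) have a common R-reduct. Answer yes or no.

no — NF(t₁) = p(p(p(p(0)))), NF(t₂) = p(0)

Reduce t₁ = k(0, p(k(q(p(p(p(p(0))))), p(p(p(c)))))):
1. k(0, p(k(q(p(p(p(p(0))))), p(p(p(c))))))  →  p(k(q(p(p(p(p(0))))), p(p(p(c)))))   [R2 at ε]
2. p(k(q(p(p(p(p(0))))), p(p(p(c)))))  →  p(k(p(p(p(p(0)))), p(p(p(c)))))   [R4 at 1.1]
3. p(k(p(p(p(p(0)))), p(p(p(c)))))  →  p(q(p(p(p(0)))))   [R1 at 1]
4. p(q(p(p(p(0)))))  →  p(p(p(p(0))))   [R4 at 1]

Reduce t₂ = p(f(k(0, p(q(p(p(c))))), p(f(p(p(0)), p(p(p(0))))))):
1. p(f(k(0, p(q(p(p(c))))), p(f(p(p(0)), p(p(p(0)))))))  →  p(f(p(q(p(p(c)))), p(f(p(p(0)), p(p(p(0)))))))   [R2 at 1.1]
2. p(f(p(q(p(p(c)))), p(f(p(p(0)), p(p(p(0)))))))  →  p(0)   [R3 at 1]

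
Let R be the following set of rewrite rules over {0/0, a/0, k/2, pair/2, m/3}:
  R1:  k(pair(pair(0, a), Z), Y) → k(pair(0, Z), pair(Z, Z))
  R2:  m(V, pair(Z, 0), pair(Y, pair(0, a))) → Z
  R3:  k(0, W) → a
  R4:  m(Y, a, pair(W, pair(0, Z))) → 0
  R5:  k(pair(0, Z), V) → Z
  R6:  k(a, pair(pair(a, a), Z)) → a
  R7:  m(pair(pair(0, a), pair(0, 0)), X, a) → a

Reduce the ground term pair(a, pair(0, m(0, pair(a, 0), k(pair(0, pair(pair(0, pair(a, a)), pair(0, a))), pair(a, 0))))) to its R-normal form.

pair(a, pair(0, a))

1. pair(a, pair(0, m(0, pair(a, 0), k(pair(0, pair(pair(0, pair(a, a)), pair(0, a))), pair(a, 0)))))  →  pair(a, pair(0, m(0, pair(a, 0), pair(pair(0, pair(a, a)), pair(0, a)))))   [R5 at 2.2.3]
2. pair(a, pair(0, m(0, pair(a, 0), pair(pair(0, pair(a, a)), pair(0, a)))))  →  pair(a, pair(0, a))   [R2 at 2.2]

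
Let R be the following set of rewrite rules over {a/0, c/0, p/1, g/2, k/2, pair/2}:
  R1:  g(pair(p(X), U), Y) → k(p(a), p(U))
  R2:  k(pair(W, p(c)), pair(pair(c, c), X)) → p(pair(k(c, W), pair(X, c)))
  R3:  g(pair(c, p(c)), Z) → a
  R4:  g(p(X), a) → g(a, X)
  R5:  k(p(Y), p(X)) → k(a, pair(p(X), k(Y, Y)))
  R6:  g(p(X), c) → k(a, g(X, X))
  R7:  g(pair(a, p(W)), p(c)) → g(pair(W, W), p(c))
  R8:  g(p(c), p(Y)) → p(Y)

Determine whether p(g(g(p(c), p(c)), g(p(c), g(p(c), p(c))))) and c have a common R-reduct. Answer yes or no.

Reduce t₁ = p(g(g(p(c), p(c)), g(p(c), g(p(c), p(c))))):
1. p(g(g(p(c), p(c)), g(p(c), g(p(c), p(c)))))  →  p(g(p(c), g(p(c), g(p(c), p(c)))))   [R8 at 1.1]
2. p(g(p(c), g(p(c), g(p(c), p(c)))))  →  p(g(p(c), g(p(c), p(c))))   [R8 at 1.2.2]
3. p(g(p(c), g(p(c), p(c))))  →  p(g(p(c), p(c)))   [R8 at 1.2]
4. p(g(p(c), p(c)))  →  p(p(c))   [R8 at 1]

Reduce t₂ = c:

no — NF(t₁) = p(p(c)), NF(t₂) = c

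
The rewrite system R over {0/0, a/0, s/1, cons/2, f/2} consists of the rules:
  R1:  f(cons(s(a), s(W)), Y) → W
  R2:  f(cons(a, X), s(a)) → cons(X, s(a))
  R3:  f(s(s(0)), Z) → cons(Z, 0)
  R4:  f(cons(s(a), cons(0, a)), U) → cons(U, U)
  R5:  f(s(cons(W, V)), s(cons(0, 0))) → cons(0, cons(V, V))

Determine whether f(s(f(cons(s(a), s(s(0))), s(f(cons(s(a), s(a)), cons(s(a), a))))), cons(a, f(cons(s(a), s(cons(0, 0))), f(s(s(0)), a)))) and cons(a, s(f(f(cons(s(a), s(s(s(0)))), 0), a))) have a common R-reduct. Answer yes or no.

no — NF(t₁) = cons(cons(a, cons(0, 0)), 0), NF(t₂) = cons(a, s(cons(a, 0)))

Reduce t₁ = f(s(f(cons(s(a), s(s(0))), s(f(cons(s(a), s(a)), cons(s(a), a))))), cons(a, f(cons(s(a), s(cons(0, 0))), f(s(s(0)), a)))):
1. f(s(f(cons(s(a), s(s(0))), s(f(cons(s(a), s(a)), cons(s(a), a))))), cons(a, f(cons(s(a), s(cons(0, 0))), f(s(s(0)), a))))  →  f(s(s(0)), cons(a, f(cons(s(a), s(cons(0, 0))), f(s(s(0)), a))))   [R1 at 1.1]
2. f(s(s(0)), cons(a, f(cons(s(a), s(cons(0, 0))), f(s(s(0)), a))))  →  cons(cons(a, f(cons(s(a), s(cons(0, 0))), f(s(s(0)), a))), 0)   [R3 at ε]
3. cons(cons(a, f(cons(s(a), s(cons(0, 0))), f(s(s(0)), a))), 0)  →  cons(cons(a, cons(0, 0)), 0)   [R1 at 1.2]

Reduce t₂ = cons(a, s(f(f(cons(s(a), s(s(s(0)))), 0), a))):
1. cons(a, s(f(f(cons(s(a), s(s(s(0)))), 0), a)))  →  cons(a, s(f(s(s(0)), a)))   [R1 at 2.1.1]
2. cons(a, s(f(s(s(0)), a)))  →  cons(a, s(cons(a, 0)))   [R3 at 2.1]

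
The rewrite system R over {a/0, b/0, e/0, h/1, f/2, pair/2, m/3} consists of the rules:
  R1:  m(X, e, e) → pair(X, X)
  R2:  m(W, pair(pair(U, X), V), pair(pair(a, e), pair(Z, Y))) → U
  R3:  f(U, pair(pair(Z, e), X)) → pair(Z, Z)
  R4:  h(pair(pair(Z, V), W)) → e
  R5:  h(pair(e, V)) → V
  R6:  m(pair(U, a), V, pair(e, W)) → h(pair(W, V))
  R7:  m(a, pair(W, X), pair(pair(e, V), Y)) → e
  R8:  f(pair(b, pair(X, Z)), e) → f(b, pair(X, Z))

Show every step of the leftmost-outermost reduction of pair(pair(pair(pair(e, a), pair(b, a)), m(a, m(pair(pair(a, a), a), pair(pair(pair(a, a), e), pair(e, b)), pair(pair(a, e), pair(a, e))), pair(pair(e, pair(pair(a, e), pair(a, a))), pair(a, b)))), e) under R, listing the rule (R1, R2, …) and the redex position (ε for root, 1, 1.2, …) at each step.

1. pair(pair(pair(pair(e, a), pair(b, a)), m(a, m(pair(pair(a, a), a), pair(pair(pair(a, a), e), pair(e, b)), pair(pair(a, e), pair(a, e))), pair(pair(e, pair(pair(a, e), pair(a, a))), pair(a, b)))), e)  →  pair(pair(pair(pair(e, a), pair(b, a)), m(a, pair(a, a), pair(pair(e, pair(pair(a, e), pair(a, a))), pair(a, b)))), e)   [R2 at 1.2.2]
2. pair(pair(pair(pair(e, a), pair(b, a)), m(a, pair(a, a), pair(pair(e, pair(pair(a, e), pair(a, a))), pair(a, b)))), e)  →  pair(pair(pair(pair(e, a), pair(b, a)), e), e)   [R7 at 1.2]

pair(pair(pair(pair(e, a), pair(b, a)), e), e)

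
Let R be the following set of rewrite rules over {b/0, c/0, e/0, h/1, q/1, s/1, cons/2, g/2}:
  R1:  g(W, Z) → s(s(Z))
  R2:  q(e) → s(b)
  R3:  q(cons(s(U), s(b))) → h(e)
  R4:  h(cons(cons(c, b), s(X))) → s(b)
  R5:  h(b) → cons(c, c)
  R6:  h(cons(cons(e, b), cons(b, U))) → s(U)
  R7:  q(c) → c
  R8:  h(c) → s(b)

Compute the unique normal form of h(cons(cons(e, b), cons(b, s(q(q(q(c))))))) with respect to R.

1. h(cons(cons(e, b), cons(b, s(q(q(q(c)))))))  →  s(s(q(q(q(c)))))   [R6 at ε]
2. s(s(q(q(q(c)))))  →  s(s(q(q(c))))   [R7 at 1.1.1.1]
3. s(s(q(q(c))))  →  s(s(q(c)))   [R7 at 1.1.1]
4. s(s(q(c)))  →  s(s(c))   [R7 at 1.1]

s(s(c))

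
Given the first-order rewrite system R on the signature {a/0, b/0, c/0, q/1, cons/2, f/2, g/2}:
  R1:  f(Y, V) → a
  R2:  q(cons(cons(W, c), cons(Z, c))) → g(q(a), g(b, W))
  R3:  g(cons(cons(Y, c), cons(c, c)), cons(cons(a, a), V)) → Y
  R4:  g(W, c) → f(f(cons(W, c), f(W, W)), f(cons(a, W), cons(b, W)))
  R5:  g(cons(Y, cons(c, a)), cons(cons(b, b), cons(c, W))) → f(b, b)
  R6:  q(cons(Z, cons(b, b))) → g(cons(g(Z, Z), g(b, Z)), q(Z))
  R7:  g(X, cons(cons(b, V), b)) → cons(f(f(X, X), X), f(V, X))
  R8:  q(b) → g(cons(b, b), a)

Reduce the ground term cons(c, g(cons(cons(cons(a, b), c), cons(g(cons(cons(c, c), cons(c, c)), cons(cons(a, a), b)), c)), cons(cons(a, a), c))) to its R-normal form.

cons(c, cons(a, b))

1. cons(c, g(cons(cons(cons(a, b), c), cons(g(cons(cons(c, c), cons(c, c)), cons(cons(a, a), b)), c)), cons(cons(a, a), c)))  →  cons(c, g(cons(cons(cons(a, b), c), cons(c, c)), cons(cons(a, a), c)))   [R3 at 2.1.2.1]
2. cons(c, g(cons(cons(cons(a, b), c), cons(c, c)), cons(cons(a, a), c)))  →  cons(c, cons(a, b))   [R3 at 2]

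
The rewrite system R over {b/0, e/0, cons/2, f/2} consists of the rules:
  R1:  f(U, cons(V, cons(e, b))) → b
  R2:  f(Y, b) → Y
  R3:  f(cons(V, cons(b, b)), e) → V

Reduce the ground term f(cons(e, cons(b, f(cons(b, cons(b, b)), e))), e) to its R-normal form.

1. f(cons(e, cons(b, f(cons(b, cons(b, b)), e))), e)  →  f(cons(e, cons(b, b)), e)   [R3 at 1.2.2]
2. f(cons(e, cons(b, b)), e)  →  e   [R3 at ε]

e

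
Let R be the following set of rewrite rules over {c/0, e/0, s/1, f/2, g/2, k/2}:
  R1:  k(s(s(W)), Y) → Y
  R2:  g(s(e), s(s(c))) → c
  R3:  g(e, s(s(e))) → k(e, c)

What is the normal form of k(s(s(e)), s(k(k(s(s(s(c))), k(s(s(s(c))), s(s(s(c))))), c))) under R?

1. k(s(s(e)), s(k(k(s(s(s(c))), k(s(s(s(c))), s(s(s(c))))), c)))  →  s(k(k(s(s(s(c))), k(s(s(s(c))), s(s(s(c))))), c))   [R1 at ε]
2. s(k(k(s(s(s(c))), k(s(s(s(c))), s(s(s(c))))), c))  →  s(k(k(s(s(s(c))), s(s(s(c)))), c))   [R1 at 1.1]
3. s(k(k(s(s(s(c))), s(s(s(c)))), c))  →  s(k(s(s(s(c))), c))   [R1 at 1.1]
4. s(k(s(s(s(c))), c))  →  s(c)   [R1 at 1]

s(c)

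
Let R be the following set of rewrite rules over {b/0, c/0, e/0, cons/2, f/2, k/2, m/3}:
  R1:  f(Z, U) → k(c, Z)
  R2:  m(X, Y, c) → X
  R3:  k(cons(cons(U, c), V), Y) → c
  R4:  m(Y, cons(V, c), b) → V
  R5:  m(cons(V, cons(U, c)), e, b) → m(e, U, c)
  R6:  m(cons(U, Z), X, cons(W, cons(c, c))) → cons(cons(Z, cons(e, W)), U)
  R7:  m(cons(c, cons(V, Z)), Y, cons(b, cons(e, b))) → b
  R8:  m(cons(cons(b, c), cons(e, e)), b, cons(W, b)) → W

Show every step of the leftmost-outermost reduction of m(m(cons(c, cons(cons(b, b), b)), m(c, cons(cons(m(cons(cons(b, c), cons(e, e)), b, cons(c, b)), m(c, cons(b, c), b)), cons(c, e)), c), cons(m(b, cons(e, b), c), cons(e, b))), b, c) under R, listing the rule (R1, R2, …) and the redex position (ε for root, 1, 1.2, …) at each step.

1. m(m(cons(c, cons(cons(b, b), b)), m(c, cons(cons(m(cons(cons(b, c), cons(e, e)), b, cons(c, b)), m(c, cons(b, c), b)), cons(c, e)), c), cons(m(b, cons(e, b), c), cons(e, b))), b, c)  →  m(cons(c, cons(cons(b, b), b)), m(c, cons(cons(m(cons(cons(b, c), cons(e, e)), b, cons(c, b)), m(c, cons(b, c), b)), cons(c, e)), c), cons(m(b, cons(e, b), c), cons(e, b)))   [R2 at ε]
2. m(cons(c, cons(cons(b, b), b)), m(c, cons(cons(m(cons(cons(b, c), cons(e, e)), b, cons(c, b)), m(c, cons(b, c), b)), cons(c, e)), c), cons(m(b, cons(e, b), c), cons(e, b)))  →  m(cons(c, cons(cons(b, b), b)), c, cons(m(b, cons(e, b), c), cons(e, b)))   [R2 at 2]
3. m(cons(c, cons(cons(b, b), b)), c, cons(m(b, cons(e, b), c), cons(e, b)))  →  m(cons(c, cons(cons(b, b), b)), c, cons(b, cons(e, b)))   [R2 at 3.1]
4. m(cons(c, cons(cons(b, b), b)), c, cons(b, cons(e, b)))  →  b   [R7 at ε]

b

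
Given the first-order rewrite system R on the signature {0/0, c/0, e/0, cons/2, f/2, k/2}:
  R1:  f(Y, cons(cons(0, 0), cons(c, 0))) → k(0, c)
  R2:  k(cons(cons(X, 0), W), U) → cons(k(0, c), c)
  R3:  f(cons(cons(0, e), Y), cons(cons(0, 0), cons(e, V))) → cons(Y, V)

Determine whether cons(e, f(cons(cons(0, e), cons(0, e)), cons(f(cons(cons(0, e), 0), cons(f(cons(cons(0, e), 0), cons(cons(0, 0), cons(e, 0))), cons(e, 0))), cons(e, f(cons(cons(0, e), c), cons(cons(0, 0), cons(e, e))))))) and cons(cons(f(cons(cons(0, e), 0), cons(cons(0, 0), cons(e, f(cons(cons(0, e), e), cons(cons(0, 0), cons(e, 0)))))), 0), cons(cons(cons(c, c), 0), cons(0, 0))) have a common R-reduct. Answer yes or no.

Reduce t₁ = cons(e, f(cons(cons(0, e), cons(0, e)), cons(f(cons(cons(0, e), 0), cons(f(cons(cons(0, e), 0), cons(cons(0, 0), cons(e, 0))), cons(e, 0))), cons(e, f(cons(cons(0, e), c), cons(cons(0, 0), cons(e, e))))))):
1. cons(e, f(cons(cons(0, e), cons(0, e)), cons(f(cons(cons(0, e), 0), cons(f(cons(cons(0, e), 0), cons(cons(0, 0), cons(e, 0))), cons(e, 0))), cons(e, f(cons(cons(0, e), c), cons(cons(0, 0), cons(e, e)))))))  →  cons(e, f(cons(cons(0, e), cons(0, e)), cons(f(cons(cons(0, e), 0), cons(cons(0, 0), cons(e, 0))), cons(e, f(cons(cons(0, e), c), cons(cons(0, 0), cons(e, e)))))))   [R3 at 2.2.1.2.1]
2. cons(e, f(cons(cons(0, e), cons(0, e)), cons(f(cons(cons(0, e), 0), cons(cons(0, 0), cons(e, 0))), cons(e, f(cons(cons(0, e), c), cons(cons(0, 0), cons(e, e)))))))  →  cons(e, f(cons(cons(0, e), cons(0, e)), cons(cons(0, 0), cons(e, f(cons(cons(0, e), c), cons(cons(0, 0), cons(e, e)))))))   [R3 at 2.2.1]
3. cons(e, f(cons(cons(0, e), cons(0, e)), cons(cons(0, 0), cons(e, f(cons(cons(0, e), c), cons(cons(0, 0), cons(e, e)))))))  →  cons(e, cons(cons(0, e), f(cons(cons(0, e), c), cons(cons(0, 0), cons(e, e)))))   [R3 at 2]
4. cons(e, cons(cons(0, e), f(cons(cons(0, e), c), cons(cons(0, 0), cons(e, e)))))  →  cons(e, cons(cons(0, e), cons(c, e)))   [R3 at 2.2]

Reduce t₂ = cons(cons(f(cons(cons(0, e), 0), cons(cons(0, 0), cons(e, f(cons(cons(0, e), e), cons(cons(0, 0), cons(e, 0)))))), 0), cons(cons(cons(c, c), 0), cons(0, 0))):
1. cons(cons(f(cons(cons(0, e), 0), cons(cons(0, 0), cons(e, f(cons(cons(0, e), e), cons(cons(0, 0), cons(e, 0)))))), 0), cons(cons(cons(c, c), 0), cons(0, 0)))  →  cons(cons(cons(0, f(cons(cons(0, e), e), cons(cons(0, 0), cons(e, 0)))), 0), cons(cons(cons(c, c), 0), cons(0, 0)))   [R3 at 1.1]
2. cons(cons(cons(0, f(cons(cons(0, e), e), cons(cons(0, 0), cons(e, 0)))), 0), cons(cons(cons(c, c), 0), cons(0, 0)))  →  cons(cons(cons(0, cons(e, 0)), 0), cons(cons(cons(c, c), 0), cons(0, 0)))   [R3 at 1.1.2]

no — NF(t₁) = cons(e, cons(cons(0, e), cons(c, e))), NF(t₂) = cons(cons(cons(0, cons(e, 0)), 0), cons(cons(cons(c, c), 0), cons(0, 0)))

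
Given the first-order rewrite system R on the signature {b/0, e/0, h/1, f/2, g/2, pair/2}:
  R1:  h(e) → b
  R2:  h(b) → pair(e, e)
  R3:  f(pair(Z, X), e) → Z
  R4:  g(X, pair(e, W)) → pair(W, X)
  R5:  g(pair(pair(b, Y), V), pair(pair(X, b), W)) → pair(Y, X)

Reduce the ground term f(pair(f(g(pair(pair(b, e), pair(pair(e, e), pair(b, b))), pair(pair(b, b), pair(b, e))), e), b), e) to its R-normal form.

e

1. f(pair(f(g(pair(pair(b, e), pair(pair(e, e), pair(b, b))), pair(pair(b, b), pair(b, e))), e), b), e)  →  f(g(pair(pair(b, e), pair(pair(e, e), pair(b, b))), pair(pair(b, b), pair(b, e))), e)   [R3 at ε]
2. f(g(pair(pair(b, e), pair(pair(e, e), pair(b, b))), pair(pair(b, b), pair(b, e))), e)  →  f(pair(e, b), e)   [R5 at 1]
3. f(pair(e, b), e)  →  e   [R3 at ε]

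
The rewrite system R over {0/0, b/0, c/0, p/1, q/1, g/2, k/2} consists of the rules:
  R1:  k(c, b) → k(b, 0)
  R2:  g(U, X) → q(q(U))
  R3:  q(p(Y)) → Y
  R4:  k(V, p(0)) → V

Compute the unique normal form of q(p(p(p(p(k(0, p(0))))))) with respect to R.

p(p(p(0)))

1. q(p(p(p(p(k(0, p(0)))))))  →  p(p(p(k(0, p(0)))))   [R3 at ε]
2. p(p(p(k(0, p(0)))))  →  p(p(p(0)))   [R4 at 1.1.1]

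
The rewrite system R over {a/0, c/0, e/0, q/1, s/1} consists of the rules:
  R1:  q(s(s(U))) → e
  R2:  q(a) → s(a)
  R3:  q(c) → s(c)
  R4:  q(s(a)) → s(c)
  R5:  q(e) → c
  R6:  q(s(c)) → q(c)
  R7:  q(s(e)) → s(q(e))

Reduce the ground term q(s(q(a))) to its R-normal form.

1. q(s(q(a)))  →  q(s(s(a)))   [R2 at 1.1]
2. q(s(s(a)))  →  e   [R1 at ε]

e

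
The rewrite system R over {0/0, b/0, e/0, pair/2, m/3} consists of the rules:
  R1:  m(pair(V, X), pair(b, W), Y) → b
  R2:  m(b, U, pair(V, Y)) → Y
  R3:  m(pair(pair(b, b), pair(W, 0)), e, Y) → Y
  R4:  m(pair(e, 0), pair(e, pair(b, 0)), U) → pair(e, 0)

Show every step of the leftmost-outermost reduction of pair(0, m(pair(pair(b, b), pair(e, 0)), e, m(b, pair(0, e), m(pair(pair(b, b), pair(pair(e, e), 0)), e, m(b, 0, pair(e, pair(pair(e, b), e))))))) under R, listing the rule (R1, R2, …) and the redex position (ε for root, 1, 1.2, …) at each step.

pair(0, e)

1. pair(0, m(pair(pair(b, b), pair(e, 0)), e, m(b, pair(0, e), m(pair(pair(b, b), pair(pair(e, e), 0)), e, m(b, 0, pair(e, pair(pair(e, b), e)))))))  →  pair(0, m(b, pair(0, e), m(pair(pair(b, b), pair(pair(e, e), 0)), e, m(b, 0, pair(e, pair(pair(e, b), e))))))   [R3 at 2]
2. pair(0, m(b, pair(0, e), m(pair(pair(b, b), pair(pair(e, e), 0)), e, m(b, 0, pair(e, pair(pair(e, b), e))))))  →  pair(0, m(b, pair(0, e), m(b, 0, pair(e, pair(pair(e, b), e)))))   [R3 at 2.3]
3. pair(0, m(b, pair(0, e), m(b, 0, pair(e, pair(pair(e, b), e)))))  →  pair(0, m(b, pair(0, e), pair(pair(e, b), e)))   [R2 at 2.3]
4. pair(0, m(b, pair(0, e), pair(pair(e, b), e)))  →  pair(0, e)   [R2 at 2]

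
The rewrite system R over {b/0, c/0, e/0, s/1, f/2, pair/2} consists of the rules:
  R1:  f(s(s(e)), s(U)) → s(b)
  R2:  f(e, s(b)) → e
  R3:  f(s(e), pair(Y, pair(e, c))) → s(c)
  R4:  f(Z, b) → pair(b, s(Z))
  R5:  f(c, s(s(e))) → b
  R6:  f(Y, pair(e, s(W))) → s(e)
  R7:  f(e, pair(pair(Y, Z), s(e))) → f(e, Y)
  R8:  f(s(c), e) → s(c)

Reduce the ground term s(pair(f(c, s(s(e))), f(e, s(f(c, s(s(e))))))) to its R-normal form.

1. s(pair(f(c, s(s(e))), f(e, s(f(c, s(s(e)))))))  →  s(pair(b, f(e, s(f(c, s(s(e)))))))   [R5 at 1.1]
2. s(pair(b, f(e, s(f(c, s(s(e)))))))  →  s(pair(b, f(e, s(b))))   [R5 at 1.2.2.1]
3. s(pair(b, f(e, s(b))))  →  s(pair(b, e))   [R2 at 1.2]

s(pair(b, e))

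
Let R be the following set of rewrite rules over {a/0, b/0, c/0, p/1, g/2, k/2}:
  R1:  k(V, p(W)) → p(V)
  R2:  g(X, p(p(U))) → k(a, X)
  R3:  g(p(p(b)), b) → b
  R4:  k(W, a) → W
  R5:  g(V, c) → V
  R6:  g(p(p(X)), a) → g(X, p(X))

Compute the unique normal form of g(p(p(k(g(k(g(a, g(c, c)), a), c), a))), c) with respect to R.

p(p(a))

1. g(p(p(k(g(k(g(a, g(c, c)), a), c), a))), c)  →  p(p(k(g(k(g(a, g(c, c)), a), c), a)))   [R5 at ε]
2. p(p(k(g(k(g(a, g(c, c)), a), c), a)))  →  p(p(g(k(g(a, g(c, c)), a), c)))   [R4 at 1.1]
3. p(p(g(k(g(a, g(c, c)), a), c)))  →  p(p(k(g(a, g(c, c)), a)))   [R5 at 1.1]
4. p(p(k(g(a, g(c, c)), a)))  →  p(p(g(a, g(c, c))))   [R4 at 1.1]
5. p(p(g(a, g(c, c))))  →  p(p(g(a, c)))   [R5 at 1.1.2]
6. p(p(g(a, c)))  →  p(p(a))   [R5 at 1.1]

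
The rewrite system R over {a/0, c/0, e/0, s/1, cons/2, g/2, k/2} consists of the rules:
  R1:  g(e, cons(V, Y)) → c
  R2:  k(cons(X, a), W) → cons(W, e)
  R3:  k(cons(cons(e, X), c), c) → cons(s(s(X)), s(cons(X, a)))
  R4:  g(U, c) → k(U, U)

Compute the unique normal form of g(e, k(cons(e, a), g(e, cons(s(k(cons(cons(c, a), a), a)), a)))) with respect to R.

1. g(e, k(cons(e, a), g(e, cons(s(k(cons(cons(c, a), a), a)), a))))  →  g(e, cons(g(e, cons(s(k(cons(cons(c, a), a), a)), a)), e))   [R2 at 2]
2. g(e, cons(g(e, cons(s(k(cons(cons(c, a), a), a)), a)), e))  →  c   [R1 at ε]

c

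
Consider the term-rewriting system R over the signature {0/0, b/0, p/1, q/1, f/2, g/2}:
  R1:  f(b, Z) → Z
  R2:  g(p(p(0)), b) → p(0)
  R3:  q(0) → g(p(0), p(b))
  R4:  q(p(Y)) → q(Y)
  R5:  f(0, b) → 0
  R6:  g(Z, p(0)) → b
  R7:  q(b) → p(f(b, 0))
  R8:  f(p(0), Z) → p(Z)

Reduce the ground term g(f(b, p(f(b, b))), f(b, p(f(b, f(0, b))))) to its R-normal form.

1. g(f(b, p(f(b, b))), f(b, p(f(b, f(0, b)))))  →  g(p(f(b, b)), f(b, p(f(b, f(0, b)))))   [R1 at 1]
2. g(p(f(b, b)), f(b, p(f(b, f(0, b)))))  →  g(p(b), f(b, p(f(b, f(0, b)))))   [R1 at 1.1]
3. g(p(b), f(b, p(f(b, f(0, b)))))  →  g(p(b), p(f(b, f(0, b))))   [R1 at 2]
4. g(p(b), p(f(b, f(0, b))))  →  g(p(b), p(f(0, b)))   [R1 at 2.1]
5. g(p(b), p(f(0, b)))  →  g(p(b), p(0))   [R5 at 2.1]
6. g(p(b), p(0))  →  b   [R6 at ε]

b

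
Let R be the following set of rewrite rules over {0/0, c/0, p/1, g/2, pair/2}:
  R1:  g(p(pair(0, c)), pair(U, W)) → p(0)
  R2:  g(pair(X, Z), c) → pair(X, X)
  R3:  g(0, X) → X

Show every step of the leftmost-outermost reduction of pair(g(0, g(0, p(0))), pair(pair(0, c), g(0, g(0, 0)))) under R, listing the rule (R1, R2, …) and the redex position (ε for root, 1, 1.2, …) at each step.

1. pair(g(0, g(0, p(0))), pair(pair(0, c), g(0, g(0, 0))))  →  pair(g(0, p(0)), pair(pair(0, c), g(0, g(0, 0))))   [R3 at 1]
2. pair(g(0, p(0)), pair(pair(0, c), g(0, g(0, 0))))  →  pair(p(0), pair(pair(0, c), g(0, g(0, 0))))   [R3 at 1]
3. pair(p(0), pair(pair(0, c), g(0, g(0, 0))))  →  pair(p(0), pair(pair(0, c), g(0, 0)))   [R3 at 2.2]
4. pair(p(0), pair(pair(0, c), g(0, 0)))  →  pair(p(0), pair(pair(0, c), 0))   [R3 at 2.2]

pair(p(0), pair(pair(0, c), 0))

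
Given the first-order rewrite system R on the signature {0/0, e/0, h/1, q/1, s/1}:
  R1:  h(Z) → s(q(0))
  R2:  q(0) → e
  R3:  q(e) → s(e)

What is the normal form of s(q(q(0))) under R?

1. s(q(q(0)))  →  s(q(e))   [R2 at 1.1]
2. s(q(e))  →  s(s(e))   [R3 at 1]

s(s(e))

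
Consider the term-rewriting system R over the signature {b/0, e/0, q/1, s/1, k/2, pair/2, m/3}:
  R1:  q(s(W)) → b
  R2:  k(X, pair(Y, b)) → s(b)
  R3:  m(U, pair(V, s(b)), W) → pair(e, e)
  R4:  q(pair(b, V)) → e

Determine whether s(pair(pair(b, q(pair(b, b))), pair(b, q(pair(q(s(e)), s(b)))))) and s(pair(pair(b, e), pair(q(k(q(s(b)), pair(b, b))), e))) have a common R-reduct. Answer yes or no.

Reduce t₁ = s(pair(pair(b, q(pair(b, b))), pair(b, q(pair(q(s(e)), s(b)))))):
1. s(pair(pair(b, q(pair(b, b))), pair(b, q(pair(q(s(e)), s(b))))))  →  s(pair(pair(b, e), pair(b, q(pair(q(s(e)), s(b))))))   [R4 at 1.1.2]
2. s(pair(pair(b, e), pair(b, q(pair(q(s(e)), s(b))))))  →  s(pair(pair(b, e), pair(b, q(pair(b, s(b))))))   [R1 at 1.2.2.1.1]
3. s(pair(pair(b, e), pair(b, q(pair(b, s(b))))))  →  s(pair(pair(b, e), pair(b, e)))   [R4 at 1.2.2]

Reduce t₂ = s(pair(pair(b, e), pair(q(k(q(s(b)), pair(b, b))), e))):
1. s(pair(pair(b, e), pair(q(k(q(s(b)), pair(b, b))), e)))  →  s(pair(pair(b, e), pair(q(s(b)), e)))   [R2 at 1.2.1.1]
2. s(pair(pair(b, e), pair(q(s(b)), e)))  →  s(pair(pair(b, e), pair(b, e)))   [R1 at 1.2.1]

yes — NF(t₁) = s(pair(pair(b, e), pair(b, e))), NF(t₂) = s(pair(pair(b, e), pair(b, e)))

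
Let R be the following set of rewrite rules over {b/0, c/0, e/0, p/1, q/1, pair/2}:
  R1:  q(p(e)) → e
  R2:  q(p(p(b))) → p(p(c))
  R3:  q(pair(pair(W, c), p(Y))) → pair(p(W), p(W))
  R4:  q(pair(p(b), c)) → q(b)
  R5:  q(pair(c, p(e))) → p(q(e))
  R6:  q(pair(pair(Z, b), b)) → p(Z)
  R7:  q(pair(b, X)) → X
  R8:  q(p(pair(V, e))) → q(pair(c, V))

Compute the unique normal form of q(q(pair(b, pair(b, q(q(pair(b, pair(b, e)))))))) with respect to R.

e

1. q(q(pair(b, pair(b, q(q(pair(b, pair(b, e))))))))  →  q(pair(b, q(q(pair(b, pair(b, e))))))   [R7 at 1]
2. q(pair(b, q(q(pair(b, pair(b, e))))))  →  q(q(pair(b, pair(b, e))))   [R7 at ε]
3. q(q(pair(b, pair(b, e))))  →  q(pair(b, e))   [R7 at 1]
4. q(pair(b, e))  →  e   [R7 at ε]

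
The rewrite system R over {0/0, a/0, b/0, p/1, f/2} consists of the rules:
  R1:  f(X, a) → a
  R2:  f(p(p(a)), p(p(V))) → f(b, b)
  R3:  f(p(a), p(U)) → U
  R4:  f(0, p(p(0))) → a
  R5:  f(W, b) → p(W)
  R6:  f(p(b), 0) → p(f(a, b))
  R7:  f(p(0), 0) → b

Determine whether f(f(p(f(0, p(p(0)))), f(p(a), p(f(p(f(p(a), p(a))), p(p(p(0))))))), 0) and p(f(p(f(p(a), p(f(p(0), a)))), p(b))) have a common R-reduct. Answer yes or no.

no — NF(t₁) = b, NF(t₂) = p(b)

Reduce t₁ = f(f(p(f(0, p(p(0)))), f(p(a), p(f(p(f(p(a), p(a))), p(p(p(0))))))), 0):
1. f(f(p(f(0, p(p(0)))), f(p(a), p(f(p(f(p(a), p(a))), p(p(p(0))))))), 0)  →  f(f(p(a), f(p(a), p(f(p(f(p(a), p(a))), p(p(p(0))))))), 0)   [R4 at 1.1.1]
2. f(f(p(a), f(p(a), p(f(p(f(p(a), p(a))), p(p(p(0))))))), 0)  →  f(f(p(a), f(p(f(p(a), p(a))), p(p(p(0))))), 0)   [R3 at 1.2]
3. f(f(p(a), f(p(f(p(a), p(a))), p(p(p(0))))), 0)  →  f(f(p(a), f(p(a), p(p(p(0))))), 0)   [R3 at 1.2.1.1]
4. f(f(p(a), f(p(a), p(p(p(0))))), 0)  →  f(f(p(a), p(p(0))), 0)   [R3 at 1.2]
5. f(f(p(a), p(p(0))), 0)  →  f(p(0), 0)   [R3 at 1]
6. f(p(0), 0)  →  b   [R7 at ε]

Reduce t₂ = p(f(p(f(p(a), p(f(p(0), a)))), p(b))):
1. p(f(p(f(p(a), p(f(p(0), a)))), p(b)))  →  p(f(p(f(p(0), a)), p(b)))   [R3 at 1.1.1]
2. p(f(p(f(p(0), a)), p(b)))  →  p(f(p(a), p(b)))   [R1 at 1.1.1]
3. p(f(p(a), p(b)))  →  p(b)   [R3 at 1]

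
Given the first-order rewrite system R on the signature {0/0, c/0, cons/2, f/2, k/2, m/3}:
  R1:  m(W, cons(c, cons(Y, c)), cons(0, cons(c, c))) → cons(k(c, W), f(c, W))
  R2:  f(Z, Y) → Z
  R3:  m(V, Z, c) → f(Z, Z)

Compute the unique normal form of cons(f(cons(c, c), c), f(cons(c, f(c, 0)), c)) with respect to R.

1. cons(f(cons(c, c), c), f(cons(c, f(c, 0)), c))  →  cons(cons(c, c), f(cons(c, f(c, 0)), c))   [R2 at 1]
2. cons(cons(c, c), f(cons(c, f(c, 0)), c))  →  cons(cons(c, c), cons(c, f(c, 0)))   [R2 at 2]
3. cons(cons(c, c), cons(c, f(c, 0)))  →  cons(cons(c, c), cons(c, c))   [R2 at 2.2]

cons(cons(c, c), cons(c, c))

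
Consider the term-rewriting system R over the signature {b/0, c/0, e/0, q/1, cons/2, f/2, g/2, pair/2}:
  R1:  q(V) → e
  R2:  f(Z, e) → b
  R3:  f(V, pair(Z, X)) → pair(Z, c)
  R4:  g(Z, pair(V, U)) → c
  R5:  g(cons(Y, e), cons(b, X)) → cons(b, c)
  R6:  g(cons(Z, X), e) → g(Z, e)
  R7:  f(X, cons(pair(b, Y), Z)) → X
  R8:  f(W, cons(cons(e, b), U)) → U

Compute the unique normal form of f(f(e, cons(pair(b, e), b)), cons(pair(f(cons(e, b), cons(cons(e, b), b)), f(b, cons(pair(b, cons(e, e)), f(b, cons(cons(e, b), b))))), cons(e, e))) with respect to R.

e

1. f(f(e, cons(pair(b, e), b)), cons(pair(f(cons(e, b), cons(cons(e, b), b)), f(b, cons(pair(b, cons(e, e)), f(b, cons(cons(e, b), b))))), cons(e, e)))  →  f(e, cons(pair(f(cons(e, b), cons(cons(e, b), b)), f(b, cons(pair(b, cons(e, e)), f(b, cons(cons(e, b), b))))), cons(e, e)))   [R7 at 1]
2. f(e, cons(pair(f(cons(e, b), cons(cons(e, b), b)), f(b, cons(pair(b, cons(e, e)), f(b, cons(cons(e, b), b))))), cons(e, e)))  →  f(e, cons(pair(b, f(b, cons(pair(b, cons(e, e)), f(b, cons(cons(e, b), b))))), cons(e, e)))   [R8 at 2.1.1]
3. f(e, cons(pair(b, f(b, cons(pair(b, cons(e, e)), f(b, cons(cons(e, b), b))))), cons(e, e)))  →  e   [R7 at ε]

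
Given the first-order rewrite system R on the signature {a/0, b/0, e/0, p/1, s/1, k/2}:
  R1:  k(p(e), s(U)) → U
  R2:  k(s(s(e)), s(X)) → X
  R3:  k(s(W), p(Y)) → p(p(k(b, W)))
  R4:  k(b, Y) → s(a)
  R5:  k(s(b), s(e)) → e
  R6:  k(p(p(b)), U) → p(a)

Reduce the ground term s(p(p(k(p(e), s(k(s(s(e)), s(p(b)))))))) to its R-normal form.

s(p(p(p(b))))

1. s(p(p(k(p(e), s(k(s(s(e)), s(p(b))))))))  →  s(p(p(k(s(s(e)), s(p(b))))))   [R1 at 1.1.1]
2. s(p(p(k(s(s(e)), s(p(b))))))  →  s(p(p(p(b))))   [R2 at 1.1.1]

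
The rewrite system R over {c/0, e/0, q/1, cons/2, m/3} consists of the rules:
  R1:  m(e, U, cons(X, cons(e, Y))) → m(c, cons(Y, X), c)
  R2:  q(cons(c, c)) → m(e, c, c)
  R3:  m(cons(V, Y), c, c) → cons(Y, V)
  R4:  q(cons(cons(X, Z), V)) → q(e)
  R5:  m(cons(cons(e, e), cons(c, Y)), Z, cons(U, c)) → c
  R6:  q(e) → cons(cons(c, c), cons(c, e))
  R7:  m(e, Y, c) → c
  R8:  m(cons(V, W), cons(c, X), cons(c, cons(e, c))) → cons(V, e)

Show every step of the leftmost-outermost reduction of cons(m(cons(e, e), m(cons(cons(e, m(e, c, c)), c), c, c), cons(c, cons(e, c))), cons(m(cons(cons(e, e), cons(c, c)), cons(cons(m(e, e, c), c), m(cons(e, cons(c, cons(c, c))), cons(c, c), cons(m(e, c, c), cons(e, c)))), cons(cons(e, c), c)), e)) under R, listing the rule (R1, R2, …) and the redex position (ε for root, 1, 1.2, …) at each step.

cons(cons(e, e), cons(c, e))

1. cons(m(cons(e, e), m(cons(cons(e, m(e, c, c)), c), c, c), cons(c, cons(e, c))), cons(m(cons(cons(e, e), cons(c, c)), cons(cons(m(e, e, c), c), m(cons(e, cons(c, cons(c, c))), cons(c, c), cons(m(e, c, c), cons(e, c)))), cons(cons(e, c), c)), e))  →  cons(m(cons(e, e), cons(c, cons(e, m(e, c, c))), cons(c, cons(e, c))), cons(m(cons(cons(e, e), cons(c, c)), cons(cons(m(e, e, c), c), m(cons(e, cons(c, cons(c, c))), cons(c, c), cons(m(e, c, c), cons(e, c)))), cons(cons(e, c), c)), e))   [R3 at 1.2]
2. cons(m(cons(e, e), cons(c, cons(e, m(e, c, c))), cons(c, cons(e, c))), cons(m(cons(cons(e, e), cons(c, c)), cons(cons(m(e, e, c), c), m(cons(e, cons(c, cons(c, c))), cons(c, c), cons(m(e, c, c), cons(e, c)))), cons(cons(e, c), c)), e))  →  cons(cons(e, e), cons(m(cons(cons(e, e), cons(c, c)), cons(cons(m(e, e, c), c), m(cons(e, cons(c, cons(c, c))), cons(c, c), cons(m(e, c, c), cons(e, c)))), cons(cons(e, c), c)), e))   [R8 at 1]
3. cons(cons(e, e), cons(m(cons(cons(e, e), cons(c, c)), cons(cons(m(e, e, c), c), m(cons(e, cons(c, cons(c, c))), cons(c, c), cons(m(e, c, c), cons(e, c)))), cons(cons(e, c), c)), e))  →  cons(cons(e, e), cons(c, e))   [R5 at 2.1]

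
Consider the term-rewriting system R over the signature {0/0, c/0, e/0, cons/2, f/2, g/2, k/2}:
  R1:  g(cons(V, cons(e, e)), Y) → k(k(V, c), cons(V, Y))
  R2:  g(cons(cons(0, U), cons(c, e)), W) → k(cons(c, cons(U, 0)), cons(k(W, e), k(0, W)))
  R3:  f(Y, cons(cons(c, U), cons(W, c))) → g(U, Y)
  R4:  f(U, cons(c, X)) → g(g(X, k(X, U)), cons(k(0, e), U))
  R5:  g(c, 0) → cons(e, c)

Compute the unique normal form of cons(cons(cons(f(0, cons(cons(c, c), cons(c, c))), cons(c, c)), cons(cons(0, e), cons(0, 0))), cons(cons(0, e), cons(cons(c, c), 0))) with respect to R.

1. cons(cons(cons(f(0, cons(cons(c, c), cons(c, c))), cons(c, c)), cons(cons(0, e), cons(0, 0))), cons(cons(0, e), cons(cons(c, c), 0)))  →  cons(cons(cons(g(c, 0), cons(c, c)), cons(cons(0, e), cons(0, 0))), cons(cons(0, e), cons(cons(c, c), 0)))   [R3 at 1.1.1]
2. cons(cons(cons(g(c, 0), cons(c, c)), cons(cons(0, e), cons(0, 0))), cons(cons(0, e), cons(cons(c, c), 0)))  →  cons(cons(cons(cons(e, c), cons(c, c)), cons(cons(0, e), cons(0, 0))), cons(cons(0, e), cons(cons(c, c), 0)))   [R5 at 1.1.1]

cons(cons(cons(cons(e, c), cons(c, c)), cons(cons(0, e), cons(0, 0))), cons(cons(0, e), cons(cons(c, c), 0)))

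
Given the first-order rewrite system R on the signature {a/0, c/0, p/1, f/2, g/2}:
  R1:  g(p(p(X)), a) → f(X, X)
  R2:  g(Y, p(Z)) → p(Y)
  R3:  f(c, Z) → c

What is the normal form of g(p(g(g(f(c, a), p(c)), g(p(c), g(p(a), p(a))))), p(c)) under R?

1. g(p(g(g(f(c, a), p(c)), g(p(c), g(p(a), p(a))))), p(c))  →  p(p(g(g(f(c, a), p(c)), g(p(c), g(p(a), p(a))))))   [R2 at ε]
2. p(p(g(g(f(c, a), p(c)), g(p(c), g(p(a), p(a))))))  →  p(p(g(p(f(c, a)), g(p(c), g(p(a), p(a))))))   [R2 at 1.1.1]
3. p(p(g(p(f(c, a)), g(p(c), g(p(a), p(a))))))  →  p(p(g(p(c), g(p(c), g(p(a), p(a))))))   [R3 at 1.1.1.1]
4. p(p(g(p(c), g(p(c), g(p(a), p(a))))))  →  p(p(g(p(c), g(p(c), p(p(a))))))   [R2 at 1.1.2.2]
5. p(p(g(p(c), g(p(c), p(p(a))))))  →  p(p(g(p(c), p(p(c)))))   [R2 at 1.1.2]
6. p(p(g(p(c), p(p(c)))))  →  p(p(p(p(c))))   [R2 at 1.1]

p(p(p(p(c))))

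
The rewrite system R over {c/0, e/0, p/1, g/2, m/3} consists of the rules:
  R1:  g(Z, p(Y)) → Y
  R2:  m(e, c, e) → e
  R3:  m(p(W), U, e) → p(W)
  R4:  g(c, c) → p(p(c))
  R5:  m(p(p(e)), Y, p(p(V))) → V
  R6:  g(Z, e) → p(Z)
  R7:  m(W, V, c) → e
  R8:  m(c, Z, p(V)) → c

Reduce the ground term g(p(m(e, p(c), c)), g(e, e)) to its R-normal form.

1. g(p(m(e, p(c), c)), g(e, e))  →  g(p(e), g(e, e))   [R7 at 1.1]
2. g(p(e), g(e, e))  →  g(p(e), p(e))   [R6 at 2]
3. g(p(e), p(e))  →  e   [R1 at ε]

e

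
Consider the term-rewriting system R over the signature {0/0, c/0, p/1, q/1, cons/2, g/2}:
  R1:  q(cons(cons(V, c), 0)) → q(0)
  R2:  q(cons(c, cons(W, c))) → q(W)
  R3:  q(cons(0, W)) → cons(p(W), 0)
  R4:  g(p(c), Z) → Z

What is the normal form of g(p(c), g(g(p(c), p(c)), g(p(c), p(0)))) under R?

1. g(p(c), g(g(p(c), p(c)), g(p(c), p(0))))  →  g(g(p(c), p(c)), g(p(c), p(0)))   [R4 at ε]
2. g(g(p(c), p(c)), g(p(c), p(0)))  →  g(p(c), g(p(c), p(0)))   [R4 at 1]
3. g(p(c), g(p(c), p(0)))  →  g(p(c), p(0))   [R4 at ε]
4. g(p(c), p(0))  →  p(0)   [R4 at ε]

p(0)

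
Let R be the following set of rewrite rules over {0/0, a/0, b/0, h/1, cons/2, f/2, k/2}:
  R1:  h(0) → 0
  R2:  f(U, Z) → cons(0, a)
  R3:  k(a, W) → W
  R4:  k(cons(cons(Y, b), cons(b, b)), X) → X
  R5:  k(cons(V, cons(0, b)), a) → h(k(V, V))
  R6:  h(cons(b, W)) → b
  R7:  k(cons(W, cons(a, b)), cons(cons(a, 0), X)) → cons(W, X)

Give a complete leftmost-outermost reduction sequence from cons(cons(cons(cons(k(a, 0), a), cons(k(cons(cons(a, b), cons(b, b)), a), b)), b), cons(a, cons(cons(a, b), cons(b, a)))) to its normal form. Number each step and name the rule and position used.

1. cons(cons(cons(cons(k(a, 0), a), cons(k(cons(cons(a, b), cons(b, b)), a), b)), b), cons(a, cons(cons(a, b), cons(b, a))))  →  cons(cons(cons(cons(0, a), cons(k(cons(cons(a, b), cons(b, b)), a), b)), b), cons(a, cons(cons(a, b), cons(b, a))))   [R3 at 1.1.1.1]
2. cons(cons(cons(cons(0, a), cons(k(cons(cons(a, b), cons(b, b)), a), b)), b), cons(a, cons(cons(a, b), cons(b, a))))  →  cons(cons(cons(cons(0, a), cons(a, b)), b), cons(a, cons(cons(a, b), cons(b, a))))   [R4 at 1.1.2.1]

cons(cons(cons(cons(0, a), cons(a, b)), b), cons(a, cons(cons(a, b), cons(b, a))))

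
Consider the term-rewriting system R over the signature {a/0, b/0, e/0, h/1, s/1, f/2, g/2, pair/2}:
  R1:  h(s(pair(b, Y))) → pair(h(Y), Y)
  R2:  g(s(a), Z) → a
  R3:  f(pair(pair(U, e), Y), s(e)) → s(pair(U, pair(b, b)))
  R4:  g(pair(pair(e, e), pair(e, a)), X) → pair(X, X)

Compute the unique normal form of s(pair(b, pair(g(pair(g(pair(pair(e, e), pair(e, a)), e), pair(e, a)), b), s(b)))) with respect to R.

1. s(pair(b, pair(g(pair(g(pair(pair(e, e), pair(e, a)), e), pair(e, a)), b), s(b))))  →  s(pair(b, pair(g(pair(pair(e, e), pair(e, a)), b), s(b))))   [R4 at 1.2.1.1.1]
2. s(pair(b, pair(g(pair(pair(e, e), pair(e, a)), b), s(b))))  →  s(pair(b, pair(pair(b, b), s(b))))   [R4 at 1.2.1]

s(pair(b, pair(pair(b, b), s(b))))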